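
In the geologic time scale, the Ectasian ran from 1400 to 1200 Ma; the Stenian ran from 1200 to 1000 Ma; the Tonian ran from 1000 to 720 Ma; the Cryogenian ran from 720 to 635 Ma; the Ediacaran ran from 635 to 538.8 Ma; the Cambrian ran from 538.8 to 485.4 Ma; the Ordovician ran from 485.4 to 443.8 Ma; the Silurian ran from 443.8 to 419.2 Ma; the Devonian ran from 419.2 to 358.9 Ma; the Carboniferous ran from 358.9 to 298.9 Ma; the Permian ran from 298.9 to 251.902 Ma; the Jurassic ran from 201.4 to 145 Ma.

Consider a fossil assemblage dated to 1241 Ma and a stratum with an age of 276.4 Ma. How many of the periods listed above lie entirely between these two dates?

1241 Ma sits inside the Ectasian (1400–1200) and 276.4 Ma inside the Permian (298.9–251.902); neither of those is wholly between the two dates.
The listed periods lying completely between them are Stenian, Tonian, Cryogenian, Ediacaran, Cambrian, Ordovician, Silurian, Devonian, Carboniferous — 9 in all.

9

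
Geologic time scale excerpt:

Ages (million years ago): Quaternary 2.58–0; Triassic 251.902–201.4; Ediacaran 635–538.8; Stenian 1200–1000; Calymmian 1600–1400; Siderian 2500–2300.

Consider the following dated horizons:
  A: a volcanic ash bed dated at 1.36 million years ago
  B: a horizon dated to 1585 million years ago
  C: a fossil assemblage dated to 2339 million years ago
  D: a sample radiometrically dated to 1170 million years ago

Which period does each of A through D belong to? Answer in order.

Match each age against the start–end ranges in the excerpt: A = 1.36 Ma → Quaternary (2.58–0); B = 1585 Ma → Calymmian (1600–1400); C = 2339 Ma → Siderian (2500–2300); D = 1170 Ma → Stenian (1200–1000).

A — Quaternary; B — Calymmian; C — Siderian; D — Stenian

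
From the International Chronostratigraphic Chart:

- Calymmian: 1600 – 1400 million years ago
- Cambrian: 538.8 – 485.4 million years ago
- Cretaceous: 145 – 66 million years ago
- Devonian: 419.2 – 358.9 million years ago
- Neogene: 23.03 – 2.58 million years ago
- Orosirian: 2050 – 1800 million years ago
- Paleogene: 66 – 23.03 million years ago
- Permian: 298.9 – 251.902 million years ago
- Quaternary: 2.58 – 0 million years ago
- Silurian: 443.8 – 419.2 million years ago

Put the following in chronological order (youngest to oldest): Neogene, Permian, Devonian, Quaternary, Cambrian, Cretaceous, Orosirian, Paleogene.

Quaternary → Neogene → Paleogene → Cretaceous → Permian → Devonian → Cambrian → Orosirian

Sorting by start age (ascending Ma, since larger Ma = older): Quaternary began 2.58, Neogene began 23.03, Paleogene began 66, Cretaceous began 145, Permian began 298.9, Devonian began 419.2, Cambrian began 538.8, Orosirian began 2050.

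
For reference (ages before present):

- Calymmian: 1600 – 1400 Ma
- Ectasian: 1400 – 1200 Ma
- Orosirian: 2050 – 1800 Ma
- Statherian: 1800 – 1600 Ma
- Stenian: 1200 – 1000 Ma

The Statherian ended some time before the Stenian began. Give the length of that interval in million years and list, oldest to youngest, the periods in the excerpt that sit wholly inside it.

End of Statherian = 1600 Ma; start of Stenian = 1200 Ma.
Gap = 1600 − 1200 = 400 Myr.
Periods wholly inside 1600–1200 Ma: Calymmian (1600–1400), Ectasian (1400–1200).

400 million years; Calymmian, Ectasian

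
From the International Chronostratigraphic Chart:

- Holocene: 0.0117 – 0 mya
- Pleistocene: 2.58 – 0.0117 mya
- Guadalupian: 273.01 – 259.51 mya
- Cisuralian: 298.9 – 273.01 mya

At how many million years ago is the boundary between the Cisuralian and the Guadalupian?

273.01 mya

The Cisuralian ends and the Guadalupian begins at 273.01 mya.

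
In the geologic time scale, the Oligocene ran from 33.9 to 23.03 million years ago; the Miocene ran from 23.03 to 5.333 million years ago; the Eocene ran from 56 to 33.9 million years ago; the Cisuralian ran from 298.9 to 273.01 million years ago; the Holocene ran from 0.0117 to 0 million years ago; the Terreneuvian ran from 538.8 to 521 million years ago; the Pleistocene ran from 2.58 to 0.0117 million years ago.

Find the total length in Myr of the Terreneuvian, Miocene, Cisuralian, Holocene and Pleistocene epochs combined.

Each duration: Terreneuvian = 17.8; Miocene = 17.697; Cisuralian = 25.89; Holocene = 0.0117; Pleistocene = 2.5683.
Sum: 17.8 + 17.697 + 25.89 + 0.0117 + 2.5683 = 63.967 Myr.

63.967 million years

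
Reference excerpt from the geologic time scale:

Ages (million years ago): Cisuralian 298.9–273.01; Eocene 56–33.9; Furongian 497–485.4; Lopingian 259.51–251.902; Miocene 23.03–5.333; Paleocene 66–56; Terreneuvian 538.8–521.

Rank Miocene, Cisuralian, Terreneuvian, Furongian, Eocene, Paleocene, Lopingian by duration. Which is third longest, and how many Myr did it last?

Durations: Miocene 17.697; Cisuralian 25.89; Terreneuvian 17.8; Furongian 11.6; Eocene 22.1; Paleocene 10; Lopingian 7.608 Myr.
Sorted longest-first: Cisuralian (25.89), Eocene (22.1), Terreneuvian (17.8), Miocene (17.697), Furongian (11.6), Paleocene (10), Lopingian (7.608).
The third longest is Terreneuvian at 17.8 Myr.

Terreneuvian, 17.8 million years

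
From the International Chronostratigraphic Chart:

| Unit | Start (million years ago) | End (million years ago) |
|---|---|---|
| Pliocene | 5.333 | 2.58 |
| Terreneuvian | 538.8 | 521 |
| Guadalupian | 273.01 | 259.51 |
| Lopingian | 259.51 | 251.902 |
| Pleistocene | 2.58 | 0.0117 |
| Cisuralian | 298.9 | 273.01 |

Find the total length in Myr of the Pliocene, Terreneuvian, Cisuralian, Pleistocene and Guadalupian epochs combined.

Duration is start − end for each: (5.333 − 2.58) + (538.8 − 521) + (298.9 − 273.01) + (2.58 − 0.0117) + (273.01 − 259.51).
That is 2.753 + 17.8 + 25.89 + 2.5683 + 13.5, which totals 62.5113 million years.

62.5113 million years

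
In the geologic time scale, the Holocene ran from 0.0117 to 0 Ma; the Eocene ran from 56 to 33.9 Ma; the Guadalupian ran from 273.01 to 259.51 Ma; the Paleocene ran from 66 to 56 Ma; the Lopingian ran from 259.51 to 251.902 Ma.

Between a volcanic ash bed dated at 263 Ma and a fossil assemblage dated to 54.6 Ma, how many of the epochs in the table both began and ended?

2

263 Ma sits inside the Guadalupian (273.01–259.51) and 54.6 Ma inside the Eocene (56–33.9); neither of those is wholly between the two dates.
The listed epochs lying completely between them are Lopingian, Paleocene — 2 in all.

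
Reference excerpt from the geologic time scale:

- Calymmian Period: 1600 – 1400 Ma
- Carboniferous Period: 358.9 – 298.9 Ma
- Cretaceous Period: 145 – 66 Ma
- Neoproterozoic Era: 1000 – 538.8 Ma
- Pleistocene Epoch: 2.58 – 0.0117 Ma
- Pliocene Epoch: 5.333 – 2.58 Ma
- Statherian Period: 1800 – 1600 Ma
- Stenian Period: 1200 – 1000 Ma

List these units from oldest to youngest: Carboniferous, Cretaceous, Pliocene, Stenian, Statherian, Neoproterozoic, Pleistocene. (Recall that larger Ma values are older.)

Sorting by start age (descending Ma, since larger Ma = older): Statherian began 1800, Stenian began 1200, Neoproterozoic began 1000, Carboniferous began 358.9, Cretaceous began 145, Pliocene began 5.333, Pleistocene began 2.58.

Statherian, then Stenian, then Neoproterozoic, then Carboniferous, then Cretaceous, then Pliocene, then Pleistocene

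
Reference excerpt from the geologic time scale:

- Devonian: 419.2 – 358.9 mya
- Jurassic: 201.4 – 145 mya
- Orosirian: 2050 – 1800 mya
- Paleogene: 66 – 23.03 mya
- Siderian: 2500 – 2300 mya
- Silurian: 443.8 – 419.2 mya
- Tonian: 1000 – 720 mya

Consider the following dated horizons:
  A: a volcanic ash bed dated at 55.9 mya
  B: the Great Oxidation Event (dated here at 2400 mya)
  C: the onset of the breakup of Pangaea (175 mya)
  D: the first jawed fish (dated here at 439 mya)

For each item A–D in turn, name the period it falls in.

A: 55.9 Ma lies in 66–23.03 Ma, so Paleogene.
B: 2400 Ma lies in 2500–2300 Ma, so Siderian.
C: 175 Ma lies in 201.4–145 Ma, so Jurassic.
D: 439 Ma lies in 443.8–419.2 Ma, so Silurian.

A — Paleogene; B — Siderian; C — Jurassic; D — Silurian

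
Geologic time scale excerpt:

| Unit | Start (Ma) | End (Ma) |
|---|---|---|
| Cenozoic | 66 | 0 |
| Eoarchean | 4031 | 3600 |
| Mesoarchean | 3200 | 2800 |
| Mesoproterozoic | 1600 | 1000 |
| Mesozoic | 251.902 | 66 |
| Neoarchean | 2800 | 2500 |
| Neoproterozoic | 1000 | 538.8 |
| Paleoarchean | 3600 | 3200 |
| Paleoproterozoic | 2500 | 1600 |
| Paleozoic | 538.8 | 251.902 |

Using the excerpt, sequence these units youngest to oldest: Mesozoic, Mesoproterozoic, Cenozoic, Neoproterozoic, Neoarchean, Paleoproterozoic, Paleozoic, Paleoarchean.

Read off each span (Ma): Mesozoic 251.902–66; Mesoproterozoic 1600–1000; Cenozoic 66–0; Neoproterozoic 1000–538.8; Neoarchean 2800–2500; Paleoproterozoic 2500–1600; Paleozoic 538.8–251.902; Paleoarchean 3600–3200.
Larger Ma is older, so oldest→youngest is Paleoarchean, Neoarchean, Paleoproterozoic, Mesoproterozoic, Neoproterozoic, Paleozoic, Mesozoic, Cenozoic; reverse it for youngest→oldest.

Cenozoic, Mesozoic, Paleozoic, Neoproterozoic, Mesoproterozoic, Paleoproterozoic, Neoarchean, Paleoarchean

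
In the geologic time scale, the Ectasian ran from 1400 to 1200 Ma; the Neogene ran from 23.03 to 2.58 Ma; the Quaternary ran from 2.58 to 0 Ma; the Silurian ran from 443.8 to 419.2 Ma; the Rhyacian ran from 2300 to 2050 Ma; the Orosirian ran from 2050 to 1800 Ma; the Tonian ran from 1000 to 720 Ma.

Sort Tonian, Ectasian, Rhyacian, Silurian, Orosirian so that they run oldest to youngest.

Rhyacian, Orosirian, Ectasian, Tonian, Silurian

The oldest of these is Rhyacian (starts 2300 Ma) and the youngest is Silurian (ends 419.2 Ma).
In between, by decreasing start age: Orosirian (2050), Ectasian (1400), Tonian (1000).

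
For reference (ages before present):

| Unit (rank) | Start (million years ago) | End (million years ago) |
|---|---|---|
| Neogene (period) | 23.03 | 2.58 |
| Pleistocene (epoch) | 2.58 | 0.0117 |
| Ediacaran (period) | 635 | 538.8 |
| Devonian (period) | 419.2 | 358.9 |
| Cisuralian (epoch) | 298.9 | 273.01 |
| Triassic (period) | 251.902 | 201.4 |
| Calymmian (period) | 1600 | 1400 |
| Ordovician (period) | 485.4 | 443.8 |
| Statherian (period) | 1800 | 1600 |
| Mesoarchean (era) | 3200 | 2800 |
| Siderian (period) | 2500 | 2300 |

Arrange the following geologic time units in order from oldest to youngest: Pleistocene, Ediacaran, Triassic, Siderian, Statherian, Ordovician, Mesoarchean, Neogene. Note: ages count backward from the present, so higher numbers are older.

The oldest of these is Mesoarchean (starts 3200 Ma) and the youngest is Pleistocene (ends 0.0117 Ma).
In between, by decreasing start age: Siderian (2500), Statherian (1800), Ediacaran (635), Ordovician (485.4), Triassic (251.902), Neogene (23.03).

Mesoarchean, Siderian, Statherian, Ediacaran, Ordovician, Triassic, Neogene, Pleistocene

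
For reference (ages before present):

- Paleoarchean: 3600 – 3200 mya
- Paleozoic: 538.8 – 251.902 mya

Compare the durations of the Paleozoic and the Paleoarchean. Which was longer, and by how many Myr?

Paleozoic: 538.8 − 251.902 = 286.898 Myr.
Paleoarchean: 3600 − 3200 = 400 Myr.
Difference: 400 − 286.898 = 113.102 Myr, so the Paleoarchean was longer.

Paleoarchean, by 113.102 million years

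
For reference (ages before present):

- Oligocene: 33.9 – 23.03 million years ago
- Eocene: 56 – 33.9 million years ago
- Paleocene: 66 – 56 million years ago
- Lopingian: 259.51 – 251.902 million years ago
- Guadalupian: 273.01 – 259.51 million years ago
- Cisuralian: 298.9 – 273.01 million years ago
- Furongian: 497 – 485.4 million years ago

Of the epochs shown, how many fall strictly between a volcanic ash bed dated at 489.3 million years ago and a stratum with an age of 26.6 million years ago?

489.3 Ma sits inside the Furongian (497–485.4) and 26.6 Ma inside the Oligocene (33.9–23.03); neither of those is wholly between the two dates.
The listed epochs lying completely between them are Cisuralian, Guadalupian, Lopingian, Paleocene, Eocene — 5 in all.

5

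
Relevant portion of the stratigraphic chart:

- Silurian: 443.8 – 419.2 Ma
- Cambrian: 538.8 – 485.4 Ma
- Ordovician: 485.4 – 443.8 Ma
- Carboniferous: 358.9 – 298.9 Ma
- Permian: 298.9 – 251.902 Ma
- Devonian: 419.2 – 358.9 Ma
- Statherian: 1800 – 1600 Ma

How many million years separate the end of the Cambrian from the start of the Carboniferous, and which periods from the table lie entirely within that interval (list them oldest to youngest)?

126.5 million years; Ordovician, Silurian, Devonian

End of Cambrian = 485.4 Ma; start of Carboniferous = 358.9 Ma.
Gap = 485.4 − 358.9 = 126.5 Myr.
Periods wholly inside 485.4–358.9 Ma: Ordovician (485.4–443.8), Silurian (443.8–419.2), Devonian (419.2–358.9).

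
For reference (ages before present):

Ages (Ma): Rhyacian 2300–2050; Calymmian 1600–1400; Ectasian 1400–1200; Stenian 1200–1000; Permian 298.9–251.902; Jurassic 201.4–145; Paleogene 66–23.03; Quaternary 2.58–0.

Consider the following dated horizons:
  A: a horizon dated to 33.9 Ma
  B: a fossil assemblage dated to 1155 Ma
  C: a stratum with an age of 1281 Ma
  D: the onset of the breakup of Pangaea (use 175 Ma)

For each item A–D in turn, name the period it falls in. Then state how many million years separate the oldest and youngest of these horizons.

A — Paleogene; B — Stenian; C — Ectasian; D — Jurassic; span 1247.1 million years

A: 33.9 Ma lies in 66–23.03 Ma, so Paleogene.
B: 1155 Ma lies in 1200–1000 Ma, so Stenian.
C: 1281 Ma lies in 1400–1200 Ma, so Ectasian.
D: 175 Ma lies in 201.4–145 Ma, so Jurassic.
Oldest = 1281 Ma, youngest = 33.9 Ma → span 1247.1 Myr.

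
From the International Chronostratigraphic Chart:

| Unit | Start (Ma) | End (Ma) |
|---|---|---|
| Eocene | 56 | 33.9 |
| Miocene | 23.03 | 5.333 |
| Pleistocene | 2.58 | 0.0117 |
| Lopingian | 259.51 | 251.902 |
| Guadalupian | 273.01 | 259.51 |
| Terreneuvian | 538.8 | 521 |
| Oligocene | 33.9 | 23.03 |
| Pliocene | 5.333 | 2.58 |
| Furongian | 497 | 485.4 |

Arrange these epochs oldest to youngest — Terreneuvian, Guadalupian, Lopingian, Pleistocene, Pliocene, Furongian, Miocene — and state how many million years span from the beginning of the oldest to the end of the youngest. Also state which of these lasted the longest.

From the excerpt: Terreneuvian 538.8–521; Guadalupian 273.01–259.51; Lopingian 259.51–251.902; Pleistocene 2.58–0.0117; Pliocene 5.333–2.58; Furongian 497–485.4; Miocene 23.03–5.333 (Ma).
Larger Ma is earlier, so the oldest is Terreneuvian and the youngest is Pleistocene; oldest to youngest: Terreneuvian, Furongian, Guadalupian, Lopingian, Miocene, Pliocene, Pleistocene.
Oldest start 538.8 minus youngest end 0.0117 gives 538.7883 Myr overall.
Individual lengths (start − end): Pliocene 2.753; Pleistocene 2.5683; Miocene 17.697; Furongian 11.6; Guadalupian 13.5; Terreneuvian 17.8; Lopingian 7.608. The largest is Terreneuvian at 17.8 Myr.

Terreneuvian, Furongian, Guadalupian, Lopingian, Miocene, Pliocene, Pleistocene; total span 538.7883 Myr; longest is Terreneuvian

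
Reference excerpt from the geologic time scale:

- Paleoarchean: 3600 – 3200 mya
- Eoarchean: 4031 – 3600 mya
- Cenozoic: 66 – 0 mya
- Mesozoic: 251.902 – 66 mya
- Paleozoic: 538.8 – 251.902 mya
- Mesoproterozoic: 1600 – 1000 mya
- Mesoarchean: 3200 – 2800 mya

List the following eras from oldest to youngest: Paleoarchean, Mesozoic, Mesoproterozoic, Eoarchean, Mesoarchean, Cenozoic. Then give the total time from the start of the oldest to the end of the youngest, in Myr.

Start ages (Ma): Eoarchean 4031, Paleoarchean 3600, Mesoarchean 3200, Mesoproterozoic 1600, Mesozoic 251.902, Cenozoic 66.
Ordered oldest to youngest: Eoarchean, Paleoarchean, Mesoarchean, Mesoproterozoic, Mesozoic, Cenozoic.
Span = 4031 − 0 = 4031 Myr.

Eoarchean → Paleoarchean → Mesoarchean → Mesoproterozoic → Mesozoic → Cenozoic; total span 4031 Myr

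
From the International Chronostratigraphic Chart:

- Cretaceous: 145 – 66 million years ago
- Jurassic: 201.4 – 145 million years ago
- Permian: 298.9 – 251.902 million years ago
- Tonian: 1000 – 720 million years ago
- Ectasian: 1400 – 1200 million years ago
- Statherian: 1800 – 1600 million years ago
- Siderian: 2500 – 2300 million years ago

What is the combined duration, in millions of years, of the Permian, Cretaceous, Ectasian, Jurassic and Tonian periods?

662.398 million years

Duration is start − end for each: (298.9 − 251.902) + (145 − 66) + (1400 − 1200) + (201.4 − 145) + (1000 − 720).
That is 46.998 + 79 + 200 + 56.4 + 280, which totals 662.398 million years.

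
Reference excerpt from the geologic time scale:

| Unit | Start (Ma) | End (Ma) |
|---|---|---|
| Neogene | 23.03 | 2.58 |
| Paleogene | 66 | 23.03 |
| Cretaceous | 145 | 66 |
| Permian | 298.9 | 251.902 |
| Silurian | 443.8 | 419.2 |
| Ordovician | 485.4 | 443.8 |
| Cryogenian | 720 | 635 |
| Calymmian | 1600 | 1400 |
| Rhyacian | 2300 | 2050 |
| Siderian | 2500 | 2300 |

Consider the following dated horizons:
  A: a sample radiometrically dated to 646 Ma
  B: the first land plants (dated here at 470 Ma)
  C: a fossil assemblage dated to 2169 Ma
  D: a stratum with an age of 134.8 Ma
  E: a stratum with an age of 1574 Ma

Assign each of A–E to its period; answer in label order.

A: 646 Ma lies in 720–635 Ma, so Cryogenian.
B: 470 Ma lies in 485.4–443.8 Ma, so Ordovician.
C: 2169 Ma lies in 2300–2050 Ma, so Rhyacian.
D: 134.8 Ma lies in 145–66 Ma, so Cretaceous.
E: 1574 Ma lies in 1600–1400 Ma, so Calymmian.

A — Cryogenian; B — Ordovician; C — Rhyacian; D — Cretaceous; E — Calymmian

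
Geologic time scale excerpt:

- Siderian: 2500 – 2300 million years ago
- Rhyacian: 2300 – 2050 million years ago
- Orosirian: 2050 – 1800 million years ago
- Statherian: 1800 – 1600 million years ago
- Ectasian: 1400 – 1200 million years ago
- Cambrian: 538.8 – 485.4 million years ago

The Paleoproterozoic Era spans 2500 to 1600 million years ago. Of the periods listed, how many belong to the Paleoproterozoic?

Periods inside 2500–1600 Ma: Siderian, Rhyacian, Orosirian, Statherian — 4 in total.

4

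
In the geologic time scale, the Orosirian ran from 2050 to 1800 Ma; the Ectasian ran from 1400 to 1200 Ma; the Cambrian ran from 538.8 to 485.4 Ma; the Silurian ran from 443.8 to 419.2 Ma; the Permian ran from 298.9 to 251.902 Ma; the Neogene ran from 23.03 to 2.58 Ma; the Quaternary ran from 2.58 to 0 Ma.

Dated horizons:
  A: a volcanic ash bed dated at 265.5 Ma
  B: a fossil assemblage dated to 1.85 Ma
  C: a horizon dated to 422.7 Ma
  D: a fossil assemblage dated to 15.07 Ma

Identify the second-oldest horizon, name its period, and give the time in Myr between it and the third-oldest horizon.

A, in the Permian; 250.43 million years to D

Sorted oldest-first by Ma: C (422.7), A (265.5), D (15.07), B (1.85).
The second oldest is A at 265.5 Ma, which lies in 298.9–251.902 Ma: the Permian.
The third oldest is D at 15.07 Ma; separation = |265.5 − 15.07| = 250.43 Myr.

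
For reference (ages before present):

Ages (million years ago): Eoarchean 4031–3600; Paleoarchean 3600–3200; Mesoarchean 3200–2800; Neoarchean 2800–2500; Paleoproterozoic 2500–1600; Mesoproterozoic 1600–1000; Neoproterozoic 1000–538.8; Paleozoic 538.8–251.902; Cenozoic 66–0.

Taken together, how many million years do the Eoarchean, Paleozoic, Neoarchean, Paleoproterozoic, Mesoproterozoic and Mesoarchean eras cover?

2917.898 million years

Duration is start − end for each: (4031 − 3600) + (538.8 − 251.902) + (2800 − 2500) + (2500 − 1600) + (1600 − 1000) + (3200 − 2800).
That is 431 + 286.898 + 300 + 900 + 600 + 400, which totals 2917.898 million years.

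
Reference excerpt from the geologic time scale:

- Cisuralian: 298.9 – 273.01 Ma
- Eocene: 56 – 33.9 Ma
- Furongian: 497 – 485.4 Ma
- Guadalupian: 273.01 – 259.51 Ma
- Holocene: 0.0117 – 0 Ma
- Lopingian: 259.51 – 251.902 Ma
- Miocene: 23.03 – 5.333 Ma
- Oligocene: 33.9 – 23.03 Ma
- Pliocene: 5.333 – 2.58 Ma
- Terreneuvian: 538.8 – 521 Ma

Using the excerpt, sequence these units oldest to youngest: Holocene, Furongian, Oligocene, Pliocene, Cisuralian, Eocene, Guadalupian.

Furongian, Cisuralian, Guadalupian, Eocene, Oligocene, Pliocene, Holocene

Sorting by start age (descending Ma, since larger Ma = older): Furongian began 497, Cisuralian began 298.9, Guadalupian began 273.01, Eocene began 56, Oligocene began 33.9, Pliocene began 5.333, Holocene began 0.0117.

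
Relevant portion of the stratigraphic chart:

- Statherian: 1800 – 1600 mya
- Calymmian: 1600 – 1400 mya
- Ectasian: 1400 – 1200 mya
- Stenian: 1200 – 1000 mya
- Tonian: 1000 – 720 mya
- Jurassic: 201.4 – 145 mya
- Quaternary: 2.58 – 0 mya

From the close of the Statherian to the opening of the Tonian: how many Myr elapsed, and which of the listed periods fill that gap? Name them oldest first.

600 million years; Calymmian, Ectasian, Stenian

End of Statherian = 1600 Ma; start of Tonian = 1000 Ma.
Gap = 1600 − 1000 = 600 Myr.
Periods wholly inside 1600–1000 Ma: Calymmian (1600–1400), Ectasian (1400–1200), Stenian (1200–1000).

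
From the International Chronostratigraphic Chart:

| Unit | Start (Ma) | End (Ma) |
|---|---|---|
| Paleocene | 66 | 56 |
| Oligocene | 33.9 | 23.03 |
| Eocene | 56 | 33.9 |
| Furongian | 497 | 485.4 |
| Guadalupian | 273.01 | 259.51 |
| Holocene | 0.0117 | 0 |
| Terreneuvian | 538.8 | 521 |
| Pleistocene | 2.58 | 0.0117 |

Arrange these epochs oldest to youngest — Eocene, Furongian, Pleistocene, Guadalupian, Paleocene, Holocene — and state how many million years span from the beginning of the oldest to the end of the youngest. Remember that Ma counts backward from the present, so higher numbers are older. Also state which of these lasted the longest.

Start ages (Ma): Furongian 497, Guadalupian 273.01, Paleocene 66, Eocene 56, Pleistocene 2.58, Holocene 0.0117.
Ordered oldest to youngest: Furongian, Guadalupian, Paleocene, Eocene, Pleistocene, Holocene.
Span = 497 − 0 = 497 Myr.
Durations: Paleocene 10, Guadalupian 13.5, Holocene 0.0117, Furongian 11.6, Pleistocene 2.5683, Eocene 22.1 → longest is Eocene (22.1 Myr).

Furongian, Guadalupian, Paleocene, Eocene, Pleistocene, Holocene; total span 497 Myr; longest is Eocene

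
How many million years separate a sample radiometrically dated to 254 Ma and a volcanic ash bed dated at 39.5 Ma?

214.5 million years

254 − 39.5 = 214.5 million years.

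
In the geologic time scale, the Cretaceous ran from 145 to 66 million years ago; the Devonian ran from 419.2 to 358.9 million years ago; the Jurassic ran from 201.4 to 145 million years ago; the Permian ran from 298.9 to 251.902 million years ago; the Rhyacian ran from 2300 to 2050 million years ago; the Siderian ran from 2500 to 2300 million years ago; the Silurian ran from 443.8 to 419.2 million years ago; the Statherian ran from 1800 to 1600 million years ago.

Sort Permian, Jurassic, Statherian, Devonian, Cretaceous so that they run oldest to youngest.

Read off each span (Ma): Permian 298.9–251.902; Jurassic 201.4–145; Statherian 1800–1600; Devonian 419.2–358.9; Cretaceous 145–66.
Larger Ma is older, so oldest→youngest is Statherian, Devonian, Permian, Jurassic, Cretaceous.

Statherian, Devonian, Permian, Jurassic, Cretaceous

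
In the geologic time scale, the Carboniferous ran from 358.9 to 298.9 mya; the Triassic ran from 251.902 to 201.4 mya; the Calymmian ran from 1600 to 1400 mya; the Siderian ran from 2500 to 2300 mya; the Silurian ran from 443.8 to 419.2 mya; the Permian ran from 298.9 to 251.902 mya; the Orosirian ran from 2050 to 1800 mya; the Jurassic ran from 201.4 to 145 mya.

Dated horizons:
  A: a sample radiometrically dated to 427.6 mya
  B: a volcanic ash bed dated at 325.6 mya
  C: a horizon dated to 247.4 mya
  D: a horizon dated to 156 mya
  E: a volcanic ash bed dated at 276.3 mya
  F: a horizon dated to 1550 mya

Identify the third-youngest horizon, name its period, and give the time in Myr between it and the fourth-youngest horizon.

E, in the Permian; 49.3 million years to B

Smaller Ma means younger, so youngest first: D 156 < C 247.4 < E 276.3 < B 325.6 < A 427.6 < F 1550.
Counting 3 along gives E (276.3 Ma); the excerpt puts that inside the Permian, 298.9–251.902 Ma.
Next in line is B (325.6 Ma), and 325.6 − 276.3 = 49.3 Myr.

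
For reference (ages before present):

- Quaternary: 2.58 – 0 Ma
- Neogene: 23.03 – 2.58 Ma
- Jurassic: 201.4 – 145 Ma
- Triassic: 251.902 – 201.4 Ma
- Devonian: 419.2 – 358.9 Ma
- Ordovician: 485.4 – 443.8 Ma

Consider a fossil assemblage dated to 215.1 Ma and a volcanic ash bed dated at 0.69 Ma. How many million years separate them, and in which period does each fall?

Elapsed time: 215.1 − 0.69 = 214.41 Myr.
215.1 Ma lies within 251.902–201.4 Ma: Triassic.
0.69 Ma lies within 2.58–0 Ma: Quaternary.

214.41 million years apart; the first in the Triassic, the second in the Quaternary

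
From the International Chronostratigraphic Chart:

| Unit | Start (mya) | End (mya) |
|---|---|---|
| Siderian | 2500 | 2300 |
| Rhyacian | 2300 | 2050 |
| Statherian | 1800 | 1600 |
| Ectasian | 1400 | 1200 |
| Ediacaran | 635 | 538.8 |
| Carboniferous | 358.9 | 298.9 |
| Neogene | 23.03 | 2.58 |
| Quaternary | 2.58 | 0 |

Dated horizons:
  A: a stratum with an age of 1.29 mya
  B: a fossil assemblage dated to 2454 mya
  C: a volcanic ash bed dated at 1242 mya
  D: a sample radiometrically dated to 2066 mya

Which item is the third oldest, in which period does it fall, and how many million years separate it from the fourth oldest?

Larger Ma means older, so oldest first: B 2454 > D 2066 > C 1242 > A 1.29.
Counting 3 along gives C (1242 Ma); the excerpt puts that inside the Ectasian, 1400–1200 Ma.
Next in line is A (1.29 Ma), and 1242 − 1.29 = 1240.71 Myr.

C, in the Ectasian; 1240.71 million years to A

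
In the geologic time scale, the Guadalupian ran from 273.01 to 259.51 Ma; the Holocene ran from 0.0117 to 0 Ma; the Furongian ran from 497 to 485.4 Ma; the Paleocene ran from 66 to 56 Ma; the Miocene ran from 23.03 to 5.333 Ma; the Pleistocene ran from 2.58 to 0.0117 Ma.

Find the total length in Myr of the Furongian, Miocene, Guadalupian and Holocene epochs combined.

42.8087 million years

Duration is start − end for each: (497 − 485.4) + (23.03 − 5.333) + (273.01 − 259.51) + (0.0117 − 0).
That is 11.6 + 17.697 + 13.5 + 0.0117, which totals 42.8087 million years.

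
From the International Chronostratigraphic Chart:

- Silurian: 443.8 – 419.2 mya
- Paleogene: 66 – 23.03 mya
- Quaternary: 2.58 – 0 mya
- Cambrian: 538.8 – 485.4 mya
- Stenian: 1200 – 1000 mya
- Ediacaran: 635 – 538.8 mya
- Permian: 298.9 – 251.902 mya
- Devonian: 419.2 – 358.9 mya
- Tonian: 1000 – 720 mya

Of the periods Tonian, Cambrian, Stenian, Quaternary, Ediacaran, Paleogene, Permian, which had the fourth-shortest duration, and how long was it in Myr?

Start − end for each: Tonian 1000 − 720 = 280; Cambrian 538.8 − 485.4 = 53.4; Stenian 1200 − 1000 = 200; Quaternary 2.58 − 0 = 2.58; Ediacaran 635 − 538.8 = 96.2; Paleogene 66 − 23.03 = 42.97; Permian 298.9 − 251.902 = 46.998.
Ranking these from shortest: Quaternary < Paleogene < Permian < Cambrian < Ediacaran < Stenian < Tonian.
Position 4 in that ranking is Cambrian, which lasted 53.4 Myr.

Cambrian, 53.4 million years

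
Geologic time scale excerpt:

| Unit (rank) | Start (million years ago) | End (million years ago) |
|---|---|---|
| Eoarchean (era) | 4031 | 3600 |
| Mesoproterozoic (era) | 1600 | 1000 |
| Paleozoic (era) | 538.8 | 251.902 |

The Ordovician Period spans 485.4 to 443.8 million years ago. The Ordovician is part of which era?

The Ordovician (485.4–443.8 Ma) lies entirely within 538.8–251.902 Ma, the Paleozoic Era.

Paleozoic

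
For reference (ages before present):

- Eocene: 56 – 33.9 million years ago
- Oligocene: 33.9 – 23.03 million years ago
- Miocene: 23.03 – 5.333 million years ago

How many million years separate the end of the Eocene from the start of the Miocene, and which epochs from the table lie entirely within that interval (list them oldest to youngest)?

10.87 million years; Oligocene

End of Eocene = 33.9 Ma; start of Miocene = 23.03 Ma.
Gap = 33.9 − 23.03 = 10.87 Myr.
Epochs wholly inside 33.9–23.03 Ma: Oligocene (33.9–23.03).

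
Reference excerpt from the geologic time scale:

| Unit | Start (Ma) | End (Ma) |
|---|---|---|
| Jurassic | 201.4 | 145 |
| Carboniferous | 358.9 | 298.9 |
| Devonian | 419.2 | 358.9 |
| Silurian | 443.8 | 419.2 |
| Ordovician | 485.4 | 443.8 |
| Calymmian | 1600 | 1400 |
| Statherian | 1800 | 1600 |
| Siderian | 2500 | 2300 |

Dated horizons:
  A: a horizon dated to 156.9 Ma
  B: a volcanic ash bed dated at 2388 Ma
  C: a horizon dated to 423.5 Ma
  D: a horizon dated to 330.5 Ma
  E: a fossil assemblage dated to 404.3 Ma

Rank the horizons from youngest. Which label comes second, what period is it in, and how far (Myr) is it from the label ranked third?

D, in the Carboniferous; 73.8 million years to E

Smaller Ma means younger, so youngest first: A 156.9 < D 330.5 < E 404.3 < C 423.5 < B 2388.
Counting 2 along gives D (330.5 Ma); the excerpt puts that inside the Carboniferous, 358.9–298.9 Ma.
Next in line is E (404.3 Ma), and 404.3 − 330.5 = 73.8 Myr.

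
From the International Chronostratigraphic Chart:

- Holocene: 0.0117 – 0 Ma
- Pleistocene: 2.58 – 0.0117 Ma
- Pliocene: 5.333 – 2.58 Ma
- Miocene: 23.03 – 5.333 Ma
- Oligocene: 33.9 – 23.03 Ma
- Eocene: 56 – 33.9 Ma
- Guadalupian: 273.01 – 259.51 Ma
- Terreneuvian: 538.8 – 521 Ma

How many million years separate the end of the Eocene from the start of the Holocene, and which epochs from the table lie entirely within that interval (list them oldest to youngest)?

The Eocene closes at 33.9 Ma and the Holocene opens at 0.0117 Ma, so the interval is 33.9 − 0.0117 = 33.8883 Myr.
An epoch fits inside if it starts at or after 33.9 Ma and ends at or before 0.0117 Ma; oldest first that gives Oligocene, Miocene, Pliocene, Pleistocene.

33.8883 million years; Oligocene, Miocene, Pliocene, Pleistocene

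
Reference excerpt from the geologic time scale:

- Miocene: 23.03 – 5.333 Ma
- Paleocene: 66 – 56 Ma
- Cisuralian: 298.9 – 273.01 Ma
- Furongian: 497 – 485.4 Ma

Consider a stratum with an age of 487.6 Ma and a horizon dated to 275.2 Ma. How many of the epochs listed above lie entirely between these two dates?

The older date is 487.6 Ma and the younger is 275.2 Ma.
No epoch both begins after 487.6 Ma and ends before 275.2 Ma, so the count is 0.

0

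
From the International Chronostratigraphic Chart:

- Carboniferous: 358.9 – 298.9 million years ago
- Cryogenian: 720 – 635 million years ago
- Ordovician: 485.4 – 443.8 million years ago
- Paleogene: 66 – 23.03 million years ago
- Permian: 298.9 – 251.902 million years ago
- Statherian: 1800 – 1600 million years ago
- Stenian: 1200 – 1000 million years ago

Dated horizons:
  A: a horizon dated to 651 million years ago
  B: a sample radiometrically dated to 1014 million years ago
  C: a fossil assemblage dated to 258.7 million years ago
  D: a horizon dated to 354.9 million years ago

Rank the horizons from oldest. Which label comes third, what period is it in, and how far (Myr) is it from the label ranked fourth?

D, in the Carboniferous; 96.2 million years to C

Larger Ma means older, so oldest first: B 1014 > A 651 > D 354.9 > C 258.7.
Counting 3 along gives D (354.9 Ma); the excerpt puts that inside the Carboniferous, 358.9–298.9 Ma.
Next in line is C (258.7 Ma), and 354.9 − 258.7 = 96.2 Myr.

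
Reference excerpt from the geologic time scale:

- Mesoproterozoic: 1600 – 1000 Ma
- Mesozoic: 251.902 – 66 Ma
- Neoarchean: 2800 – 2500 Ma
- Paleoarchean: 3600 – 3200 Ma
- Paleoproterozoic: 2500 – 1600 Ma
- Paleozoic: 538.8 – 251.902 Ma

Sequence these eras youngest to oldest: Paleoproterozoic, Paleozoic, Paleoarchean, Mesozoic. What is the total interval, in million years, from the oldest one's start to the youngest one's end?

Mesozoic → Paleozoic → Paleoproterozoic → Paleoarchean; total span 3534 Myr

Start ages (Ma): Paleoarchean 3600, Paleoproterozoic 2500, Paleozoic 538.8, Mesozoic 251.902.
Ordered youngest to oldest: Mesozoic, Paleozoic, Paleoproterozoic, Paleoarchean.
Span = 3600 − 66 = 3534 Myr.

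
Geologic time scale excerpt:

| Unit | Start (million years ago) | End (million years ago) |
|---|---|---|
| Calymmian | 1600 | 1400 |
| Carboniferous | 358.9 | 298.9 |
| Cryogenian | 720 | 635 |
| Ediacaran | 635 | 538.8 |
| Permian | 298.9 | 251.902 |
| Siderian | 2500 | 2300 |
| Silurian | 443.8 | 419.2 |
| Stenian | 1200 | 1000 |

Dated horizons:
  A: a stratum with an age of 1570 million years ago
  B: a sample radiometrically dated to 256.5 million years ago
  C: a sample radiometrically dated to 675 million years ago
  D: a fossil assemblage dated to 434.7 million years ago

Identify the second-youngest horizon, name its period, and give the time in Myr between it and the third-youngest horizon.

Sorted youngest-first by Ma: B (256.5), D (434.7), C (675), A (1570).
The second youngest is D at 434.7 Ma, which lies in 443.8–419.2 Ma: the Silurian.
The third youngest is C at 675 Ma; separation = |434.7 − 675| = 240.3 Myr.

D, in the Silurian; 240.3 million years to C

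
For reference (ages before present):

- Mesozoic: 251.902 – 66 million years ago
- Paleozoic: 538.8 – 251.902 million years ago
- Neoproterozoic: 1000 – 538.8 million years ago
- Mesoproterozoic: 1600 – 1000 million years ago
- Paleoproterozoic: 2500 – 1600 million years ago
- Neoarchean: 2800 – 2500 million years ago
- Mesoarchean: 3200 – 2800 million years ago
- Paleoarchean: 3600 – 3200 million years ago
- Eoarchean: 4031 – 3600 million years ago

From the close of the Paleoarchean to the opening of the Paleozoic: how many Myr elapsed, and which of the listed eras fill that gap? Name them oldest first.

End of Paleoarchean = 3200 Ma; start of Paleozoic = 538.8 Ma.
Gap = 3200 − 538.8 = 2661.2 Myr.
Eras wholly inside 3200–538.8 Ma: Mesoarchean (3200–2800), Neoarchean (2800–2500), Paleoproterozoic (2500–1600), Mesoproterozoic (1600–1000), Neoproterozoic (1000–538.8).

2661.2 million years; Mesoarchean, Neoarchean, Paleoproterozoic, Mesoproterozoic, Neoproterozoic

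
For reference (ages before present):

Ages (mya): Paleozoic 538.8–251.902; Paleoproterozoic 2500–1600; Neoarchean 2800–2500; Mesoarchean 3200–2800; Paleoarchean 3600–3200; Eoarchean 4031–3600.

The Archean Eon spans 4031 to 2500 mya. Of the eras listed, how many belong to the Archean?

4

Eras inside 4031–2500 Ma: Eoarchean, Paleoarchean, Mesoarchean, Neoarchean — 4 in total.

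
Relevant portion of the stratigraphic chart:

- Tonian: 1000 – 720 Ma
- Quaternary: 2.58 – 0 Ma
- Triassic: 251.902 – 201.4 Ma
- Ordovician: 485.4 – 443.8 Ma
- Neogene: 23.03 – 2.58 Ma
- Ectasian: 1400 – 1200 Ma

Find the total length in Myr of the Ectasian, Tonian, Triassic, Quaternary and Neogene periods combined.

553.532 million years

Duration is start − end for each: (1400 − 1200) + (1000 − 720) + (251.902 − 201.4) + (2.58 − 0) + (23.03 − 2.58).
That is 200 + 280 + 50.502 + 2.58 + 20.45, which totals 553.532 million years.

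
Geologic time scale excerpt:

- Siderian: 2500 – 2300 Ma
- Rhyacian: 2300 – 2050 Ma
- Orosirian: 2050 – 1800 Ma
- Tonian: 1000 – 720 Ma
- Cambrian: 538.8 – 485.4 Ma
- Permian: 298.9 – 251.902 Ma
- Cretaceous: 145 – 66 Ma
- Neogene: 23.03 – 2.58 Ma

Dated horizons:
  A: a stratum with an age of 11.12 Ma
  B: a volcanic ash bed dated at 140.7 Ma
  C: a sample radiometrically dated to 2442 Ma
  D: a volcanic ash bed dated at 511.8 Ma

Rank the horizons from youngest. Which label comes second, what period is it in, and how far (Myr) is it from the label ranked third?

B, in the Cretaceous; 371.1 million years to D

Smaller Ma means younger, so youngest first: A 11.12 < B 140.7 < D 511.8 < C 2442.
Counting 2 along gives B (140.7 Ma); the excerpt puts that inside the Cretaceous, 145–66 Ma.
Next in line is D (511.8 Ma), and 511.8 − 140.7 = 371.1 Myr.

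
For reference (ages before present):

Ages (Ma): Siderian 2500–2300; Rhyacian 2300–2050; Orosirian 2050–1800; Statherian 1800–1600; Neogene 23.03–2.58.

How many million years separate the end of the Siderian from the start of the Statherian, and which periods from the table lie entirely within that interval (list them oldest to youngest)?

500 million years; Rhyacian, Orosirian

The Siderian closes at 2300 Ma and the Statherian opens at 1800 Ma, so the interval is 2300 − 1800 = 500 Myr.
A period fits inside if it starts at or after 2300 Ma and ends at or before 1800 Ma; oldest first that gives Rhyacian, Orosirian.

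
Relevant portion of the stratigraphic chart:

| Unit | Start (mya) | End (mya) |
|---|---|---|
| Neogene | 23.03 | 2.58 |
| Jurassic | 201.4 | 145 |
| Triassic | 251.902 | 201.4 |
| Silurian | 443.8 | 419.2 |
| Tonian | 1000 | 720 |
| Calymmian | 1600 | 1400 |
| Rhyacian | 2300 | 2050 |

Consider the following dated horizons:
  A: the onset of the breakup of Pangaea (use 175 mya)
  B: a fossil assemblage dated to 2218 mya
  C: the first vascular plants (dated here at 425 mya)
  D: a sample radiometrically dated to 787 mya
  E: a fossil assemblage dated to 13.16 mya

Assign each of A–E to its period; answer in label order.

A — Jurassic; B — Rhyacian; C — Silurian; D — Tonian; E — Neogene

Match each age against the start–end ranges in the excerpt: A = 175 Ma → Jurassic (201.4–145); B = 2218 Ma → Rhyacian (2300–2050); C = 425 Ma → Silurian (443.8–419.2); D = 787 Ma → Tonian (1000–720); E = 13.16 Ma → Neogene (23.03–2.58).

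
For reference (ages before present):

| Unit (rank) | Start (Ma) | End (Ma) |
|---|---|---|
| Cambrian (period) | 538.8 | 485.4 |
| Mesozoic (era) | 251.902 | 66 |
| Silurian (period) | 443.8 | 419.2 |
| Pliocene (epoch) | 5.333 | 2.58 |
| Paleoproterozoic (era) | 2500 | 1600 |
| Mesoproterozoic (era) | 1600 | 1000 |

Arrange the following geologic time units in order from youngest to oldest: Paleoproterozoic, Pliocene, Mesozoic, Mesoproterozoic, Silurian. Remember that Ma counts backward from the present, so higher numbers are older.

Pliocene, Mesozoic, Silurian, Mesoproterozoic, Paleoproterozoic

The oldest of these is Paleoproterozoic (starts 2500 Ma) and the youngest is Pliocene (ends 2.58 Ma).
In between, by decreasing start age: Mesoproterozoic (1600), Silurian (443.8), Mesozoic (251.902).
Listing youngest first means reversing that sequence.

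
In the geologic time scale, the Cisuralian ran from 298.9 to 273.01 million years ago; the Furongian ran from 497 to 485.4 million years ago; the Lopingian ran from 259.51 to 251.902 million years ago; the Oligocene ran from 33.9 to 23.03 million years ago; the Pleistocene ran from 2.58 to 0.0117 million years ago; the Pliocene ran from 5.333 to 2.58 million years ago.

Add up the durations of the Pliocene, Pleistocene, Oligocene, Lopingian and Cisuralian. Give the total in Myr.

Duration is start − end for each: (5.333 − 2.58) + (2.58 − 0.0117) + (33.9 − 23.03) + (259.51 − 251.902) + (298.9 − 273.01).
That is 2.753 + 2.5683 + 10.87 + 7.608 + 25.89, which totals 49.6893 million years.

49.6893 million years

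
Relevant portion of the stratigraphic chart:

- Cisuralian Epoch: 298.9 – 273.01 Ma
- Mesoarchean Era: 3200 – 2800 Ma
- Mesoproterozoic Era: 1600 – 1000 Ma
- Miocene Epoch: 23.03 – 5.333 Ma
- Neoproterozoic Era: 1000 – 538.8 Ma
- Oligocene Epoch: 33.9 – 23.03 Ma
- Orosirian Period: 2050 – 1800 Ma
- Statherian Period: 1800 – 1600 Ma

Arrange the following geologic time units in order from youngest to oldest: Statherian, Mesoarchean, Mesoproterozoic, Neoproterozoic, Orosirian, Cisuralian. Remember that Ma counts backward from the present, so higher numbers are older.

Cisuralian, then Neoproterozoic, then Mesoproterozoic, then Statherian, then Orosirian, then Mesoarchean

The oldest of these is Mesoarchean (starts 3200 Ma) and the youngest is Cisuralian (ends 273.01 Ma).
In between, by decreasing start age: Orosirian (2050), Statherian (1800), Mesoproterozoic (1600), Neoproterozoic (1000).
Listing youngest first means reversing that sequence.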